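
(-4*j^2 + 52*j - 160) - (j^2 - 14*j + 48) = -5*j^2 + 66*j - 208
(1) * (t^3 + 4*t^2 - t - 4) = t^3 + 4*t^2 - t - 4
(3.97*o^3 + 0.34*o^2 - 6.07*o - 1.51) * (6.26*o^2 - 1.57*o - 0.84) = 24.8522*o^5 - 4.1045*o^4 - 41.8668*o^3 - 0.208299999999999*o^2 + 7.4695*o + 1.2684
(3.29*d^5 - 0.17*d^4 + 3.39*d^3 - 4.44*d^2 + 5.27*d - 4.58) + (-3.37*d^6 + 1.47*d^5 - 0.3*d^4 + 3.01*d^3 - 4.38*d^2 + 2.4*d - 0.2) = -3.37*d^6 + 4.76*d^5 - 0.47*d^4 + 6.4*d^3 - 8.82*d^2 + 7.67*d - 4.78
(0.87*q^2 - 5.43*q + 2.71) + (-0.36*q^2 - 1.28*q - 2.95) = 0.51*q^2 - 6.71*q - 0.24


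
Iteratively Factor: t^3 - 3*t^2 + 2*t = (t - 1)*(t^2 - 2*t) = t*(t - 1)*(t - 2)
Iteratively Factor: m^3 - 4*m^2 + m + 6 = (m - 2)*(m^2 - 2*m - 3) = (m - 3)*(m - 2)*(m + 1)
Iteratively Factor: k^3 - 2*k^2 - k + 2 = (k + 1)*(k^2 - 3*k + 2) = (k - 1)*(k + 1)*(k - 2)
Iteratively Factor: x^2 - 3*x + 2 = (x - 2)*(x - 1)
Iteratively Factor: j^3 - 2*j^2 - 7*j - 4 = (j - 4)*(j^2 + 2*j + 1) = (j - 4)*(j + 1)*(j + 1)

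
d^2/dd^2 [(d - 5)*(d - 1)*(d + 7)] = 6*d + 2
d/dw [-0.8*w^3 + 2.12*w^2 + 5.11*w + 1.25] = -2.4*w^2 + 4.24*w + 5.11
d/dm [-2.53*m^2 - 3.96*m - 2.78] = -5.06*m - 3.96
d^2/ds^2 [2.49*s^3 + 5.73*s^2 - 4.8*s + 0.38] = 14.94*s + 11.46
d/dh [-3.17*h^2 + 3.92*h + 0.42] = 3.92 - 6.34*h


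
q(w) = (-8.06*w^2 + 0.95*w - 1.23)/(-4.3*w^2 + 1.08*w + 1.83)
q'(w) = (0.95 - 16.12*w)/(-4.3*w^2 + 1.08*w + 1.83) + (8.6*w - 1.08)*(-8.06*w^2 + 0.95*w - 1.23)/(-4.3*w^2 + 1.08*w + 1.83)^2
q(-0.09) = -0.81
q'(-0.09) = 2.30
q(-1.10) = 2.64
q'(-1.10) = 2.00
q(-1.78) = 2.07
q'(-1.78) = 0.32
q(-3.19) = 1.90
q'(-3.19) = 0.04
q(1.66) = 2.66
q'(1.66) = -1.13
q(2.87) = 2.13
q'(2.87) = -0.16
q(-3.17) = 1.90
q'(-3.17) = 0.04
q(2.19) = 2.30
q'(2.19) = -0.40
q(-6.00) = 1.86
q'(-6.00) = 0.00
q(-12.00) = 1.86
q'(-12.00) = -0.00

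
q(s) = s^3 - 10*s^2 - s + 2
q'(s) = 3*s^2 - 20*s - 1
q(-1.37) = -17.97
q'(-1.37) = 32.03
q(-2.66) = -84.92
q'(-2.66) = 73.43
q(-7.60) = -1006.98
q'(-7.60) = 324.28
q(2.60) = -50.62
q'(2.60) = -32.72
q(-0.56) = -0.75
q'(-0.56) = 11.14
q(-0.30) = 1.37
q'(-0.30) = 5.27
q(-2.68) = -86.39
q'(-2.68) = 74.15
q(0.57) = -1.63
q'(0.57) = -11.43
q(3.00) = -64.00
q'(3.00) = -34.00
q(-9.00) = -1528.00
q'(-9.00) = 422.00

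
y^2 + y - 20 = (y - 4)*(y + 5)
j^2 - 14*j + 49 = (j - 7)^2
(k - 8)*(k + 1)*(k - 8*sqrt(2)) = k^3 - 8*sqrt(2)*k^2 - 7*k^2 - 8*k + 56*sqrt(2)*k + 64*sqrt(2)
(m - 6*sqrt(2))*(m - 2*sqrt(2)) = m^2 - 8*sqrt(2)*m + 24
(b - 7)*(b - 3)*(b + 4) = b^3 - 6*b^2 - 19*b + 84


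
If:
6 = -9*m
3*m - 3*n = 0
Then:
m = -2/3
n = -2/3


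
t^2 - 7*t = t*(t - 7)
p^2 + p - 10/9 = (p - 2/3)*(p + 5/3)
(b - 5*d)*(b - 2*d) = b^2 - 7*b*d + 10*d^2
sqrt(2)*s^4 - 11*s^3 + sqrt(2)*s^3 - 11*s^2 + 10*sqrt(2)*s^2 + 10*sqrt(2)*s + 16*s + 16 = (s + 1)*(s - 4*sqrt(2))*(s - 2*sqrt(2))*(sqrt(2)*s + 1)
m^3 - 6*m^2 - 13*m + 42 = (m - 7)*(m - 2)*(m + 3)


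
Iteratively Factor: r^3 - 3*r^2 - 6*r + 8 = (r - 1)*(r^2 - 2*r - 8) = (r - 4)*(r - 1)*(r + 2)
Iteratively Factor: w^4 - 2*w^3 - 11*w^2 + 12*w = (w + 3)*(w^3 - 5*w^2 + 4*w) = (w - 4)*(w + 3)*(w^2 - w) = w*(w - 4)*(w + 3)*(w - 1)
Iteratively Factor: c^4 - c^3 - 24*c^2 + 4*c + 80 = (c + 4)*(c^3 - 5*c^2 - 4*c + 20) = (c - 2)*(c + 4)*(c^2 - 3*c - 10) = (c - 5)*(c - 2)*(c + 4)*(c + 2)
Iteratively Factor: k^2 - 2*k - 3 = (k - 3)*(k + 1)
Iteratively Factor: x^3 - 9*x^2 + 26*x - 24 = (x - 2)*(x^2 - 7*x + 12) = (x - 4)*(x - 2)*(x - 3)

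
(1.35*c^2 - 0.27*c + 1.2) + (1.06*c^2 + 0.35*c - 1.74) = 2.41*c^2 + 0.08*c - 0.54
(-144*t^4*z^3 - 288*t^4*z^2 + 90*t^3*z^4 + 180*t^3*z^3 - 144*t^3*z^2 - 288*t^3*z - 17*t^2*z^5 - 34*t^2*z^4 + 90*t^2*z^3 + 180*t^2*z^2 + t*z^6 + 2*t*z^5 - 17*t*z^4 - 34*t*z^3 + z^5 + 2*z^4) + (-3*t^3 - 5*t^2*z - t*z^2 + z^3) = -144*t^4*z^3 - 288*t^4*z^2 + 90*t^3*z^4 + 180*t^3*z^3 - 144*t^3*z^2 - 288*t^3*z - 3*t^3 - 17*t^2*z^5 - 34*t^2*z^4 + 90*t^2*z^3 + 180*t^2*z^2 - 5*t^2*z + t*z^6 + 2*t*z^5 - 17*t*z^4 - 34*t*z^3 - t*z^2 + z^5 + 2*z^4 + z^3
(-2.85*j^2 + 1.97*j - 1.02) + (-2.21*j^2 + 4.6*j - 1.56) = -5.06*j^2 + 6.57*j - 2.58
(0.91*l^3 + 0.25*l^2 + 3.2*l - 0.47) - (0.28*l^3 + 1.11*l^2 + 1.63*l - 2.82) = 0.63*l^3 - 0.86*l^2 + 1.57*l + 2.35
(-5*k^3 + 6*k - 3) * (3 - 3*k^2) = 15*k^5 - 33*k^3 + 9*k^2 + 18*k - 9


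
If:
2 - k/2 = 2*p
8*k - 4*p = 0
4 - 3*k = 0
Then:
No Solution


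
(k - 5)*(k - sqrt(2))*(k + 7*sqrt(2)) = k^3 - 5*k^2 + 6*sqrt(2)*k^2 - 30*sqrt(2)*k - 14*k + 70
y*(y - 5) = y^2 - 5*y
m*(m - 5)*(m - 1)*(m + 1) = m^4 - 5*m^3 - m^2 + 5*m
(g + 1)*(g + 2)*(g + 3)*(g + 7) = g^4 + 13*g^3 + 53*g^2 + 83*g + 42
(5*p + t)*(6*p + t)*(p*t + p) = 30*p^3*t + 30*p^3 + 11*p^2*t^2 + 11*p^2*t + p*t^3 + p*t^2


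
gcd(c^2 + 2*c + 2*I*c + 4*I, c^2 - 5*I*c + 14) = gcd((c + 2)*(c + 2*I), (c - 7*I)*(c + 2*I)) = c + 2*I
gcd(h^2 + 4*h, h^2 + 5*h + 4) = h + 4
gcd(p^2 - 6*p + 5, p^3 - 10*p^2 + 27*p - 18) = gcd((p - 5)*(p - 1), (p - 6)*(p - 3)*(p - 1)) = p - 1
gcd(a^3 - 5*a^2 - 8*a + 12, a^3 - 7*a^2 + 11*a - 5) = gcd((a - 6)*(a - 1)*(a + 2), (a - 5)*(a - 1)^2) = a - 1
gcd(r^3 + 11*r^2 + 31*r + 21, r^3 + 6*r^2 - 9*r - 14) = r^2 + 8*r + 7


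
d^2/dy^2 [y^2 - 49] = 2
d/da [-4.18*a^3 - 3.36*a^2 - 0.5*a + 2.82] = -12.54*a^2 - 6.72*a - 0.5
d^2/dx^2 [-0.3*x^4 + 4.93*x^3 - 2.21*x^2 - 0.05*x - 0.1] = -3.6*x^2 + 29.58*x - 4.42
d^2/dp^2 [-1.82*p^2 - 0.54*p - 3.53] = -3.64000000000000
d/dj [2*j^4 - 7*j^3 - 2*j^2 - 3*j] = 8*j^3 - 21*j^2 - 4*j - 3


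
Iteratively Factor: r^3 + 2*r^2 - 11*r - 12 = (r - 3)*(r^2 + 5*r + 4) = (r - 3)*(r + 4)*(r + 1)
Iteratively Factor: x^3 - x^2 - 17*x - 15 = (x + 3)*(x^2 - 4*x - 5) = (x - 5)*(x + 3)*(x + 1)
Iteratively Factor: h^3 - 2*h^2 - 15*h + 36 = (h - 3)*(h^2 + h - 12) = (h - 3)^2*(h + 4)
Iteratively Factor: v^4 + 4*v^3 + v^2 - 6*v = (v + 2)*(v^3 + 2*v^2 - 3*v) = (v - 1)*(v + 2)*(v^2 + 3*v) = v*(v - 1)*(v + 2)*(v + 3)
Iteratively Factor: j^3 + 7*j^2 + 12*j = (j)*(j^2 + 7*j + 12) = j*(j + 4)*(j + 3)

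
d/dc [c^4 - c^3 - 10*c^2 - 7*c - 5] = 4*c^3 - 3*c^2 - 20*c - 7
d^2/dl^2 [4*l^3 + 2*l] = 24*l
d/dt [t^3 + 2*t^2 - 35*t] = 3*t^2 + 4*t - 35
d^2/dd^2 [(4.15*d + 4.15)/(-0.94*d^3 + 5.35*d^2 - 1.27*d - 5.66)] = (-22.00164*d^5 + 81.2188200000001*d^4 + 106.26739*d^3 - 477.46995*d^2 - 452.33589*d - 205.05731)/(0.830584*d^9 - 14.18178*d^8 + 84.081966*d^7 - 176.447827*d^6 - 57.184737*d^5 + 500.664453*d^4 - 138.352445*d^3 - 486.784338*d^2 + 122.055636*d + 181.321496)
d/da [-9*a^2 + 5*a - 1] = 5 - 18*a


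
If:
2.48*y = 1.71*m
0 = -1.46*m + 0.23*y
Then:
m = 0.00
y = 0.00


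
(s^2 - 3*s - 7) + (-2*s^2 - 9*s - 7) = -s^2 - 12*s - 14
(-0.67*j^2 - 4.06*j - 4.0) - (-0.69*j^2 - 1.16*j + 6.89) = 0.0199999999999999*j^2 - 2.9*j - 10.89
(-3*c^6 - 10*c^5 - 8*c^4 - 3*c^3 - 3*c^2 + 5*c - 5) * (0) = 0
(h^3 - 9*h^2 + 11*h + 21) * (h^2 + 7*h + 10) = h^5 - 2*h^4 - 42*h^3 + 8*h^2 + 257*h + 210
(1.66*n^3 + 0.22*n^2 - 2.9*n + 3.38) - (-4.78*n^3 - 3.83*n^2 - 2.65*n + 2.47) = 6.44*n^3 + 4.05*n^2 - 0.25*n + 0.91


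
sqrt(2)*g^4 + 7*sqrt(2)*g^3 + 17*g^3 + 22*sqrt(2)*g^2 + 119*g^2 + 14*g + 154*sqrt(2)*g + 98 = (g + 7)*(g + sqrt(2))*(g + 7*sqrt(2))*(sqrt(2)*g + 1)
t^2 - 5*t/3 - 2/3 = (t - 2)*(t + 1/3)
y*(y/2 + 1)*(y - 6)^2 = y^4/2 - 5*y^3 + 6*y^2 + 36*y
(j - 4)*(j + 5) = j^2 + j - 20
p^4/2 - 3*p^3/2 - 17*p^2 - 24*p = p*(p/2 + 1)*(p - 8)*(p + 3)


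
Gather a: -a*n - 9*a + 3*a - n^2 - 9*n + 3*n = a*(-n - 6) - n^2 - 6*n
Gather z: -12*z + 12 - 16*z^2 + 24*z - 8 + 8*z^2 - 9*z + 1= -8*z^2 + 3*z + 5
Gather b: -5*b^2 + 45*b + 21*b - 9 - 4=-5*b^2 + 66*b - 13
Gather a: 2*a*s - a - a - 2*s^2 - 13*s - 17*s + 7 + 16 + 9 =a*(2*s - 2) - 2*s^2 - 30*s + 32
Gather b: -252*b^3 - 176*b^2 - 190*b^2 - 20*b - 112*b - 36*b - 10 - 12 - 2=-252*b^3 - 366*b^2 - 168*b - 24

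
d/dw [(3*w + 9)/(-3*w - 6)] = (w + 2)^(-2)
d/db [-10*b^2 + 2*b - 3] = 2 - 20*b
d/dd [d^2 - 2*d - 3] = 2*d - 2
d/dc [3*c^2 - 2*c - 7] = 6*c - 2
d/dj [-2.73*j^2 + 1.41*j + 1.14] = 1.41 - 5.46*j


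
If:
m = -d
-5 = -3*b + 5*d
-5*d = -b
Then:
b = 5/2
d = 1/2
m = -1/2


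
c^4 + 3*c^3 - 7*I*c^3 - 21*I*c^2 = c^2*(c + 3)*(c - 7*I)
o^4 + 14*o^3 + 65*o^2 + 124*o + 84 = (o + 2)^2*(o + 3)*(o + 7)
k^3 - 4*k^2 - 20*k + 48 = (k - 6)*(k - 2)*(k + 4)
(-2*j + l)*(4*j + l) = -8*j^2 + 2*j*l + l^2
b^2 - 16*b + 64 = (b - 8)^2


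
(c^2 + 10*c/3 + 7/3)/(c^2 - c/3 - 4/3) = (3*c + 7)/(3*c - 4)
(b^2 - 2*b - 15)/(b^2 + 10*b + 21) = (b - 5)/(b + 7)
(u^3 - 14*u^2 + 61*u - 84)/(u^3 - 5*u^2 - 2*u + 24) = (u - 7)/(u + 2)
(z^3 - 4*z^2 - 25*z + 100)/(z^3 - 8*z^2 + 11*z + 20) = (z + 5)/(z + 1)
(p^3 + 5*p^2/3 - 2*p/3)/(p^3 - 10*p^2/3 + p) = (p + 2)/(p - 3)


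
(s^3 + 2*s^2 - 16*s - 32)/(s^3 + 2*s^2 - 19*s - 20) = (s^2 + 6*s + 8)/(s^2 + 6*s + 5)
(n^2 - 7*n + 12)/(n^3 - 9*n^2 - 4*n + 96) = (n - 3)/(n^2 - 5*n - 24)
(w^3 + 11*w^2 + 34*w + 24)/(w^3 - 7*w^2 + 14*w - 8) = (w^3 + 11*w^2 + 34*w + 24)/(w^3 - 7*w^2 + 14*w - 8)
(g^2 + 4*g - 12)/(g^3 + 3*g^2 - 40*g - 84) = (g^2 + 4*g - 12)/(g^3 + 3*g^2 - 40*g - 84)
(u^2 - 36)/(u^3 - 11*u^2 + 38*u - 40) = (u^2 - 36)/(u^3 - 11*u^2 + 38*u - 40)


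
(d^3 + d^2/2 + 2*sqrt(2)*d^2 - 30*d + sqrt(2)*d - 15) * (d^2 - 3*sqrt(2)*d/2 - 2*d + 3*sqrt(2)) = d^5 - 3*d^4/2 + sqrt(2)*d^4/2 - 37*d^3 - 3*sqrt(2)*d^3/4 + 54*d^2 + 89*sqrt(2)*d^2/2 - 135*sqrt(2)*d/2 + 36*d - 45*sqrt(2)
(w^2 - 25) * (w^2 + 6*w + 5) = w^4 + 6*w^3 - 20*w^2 - 150*w - 125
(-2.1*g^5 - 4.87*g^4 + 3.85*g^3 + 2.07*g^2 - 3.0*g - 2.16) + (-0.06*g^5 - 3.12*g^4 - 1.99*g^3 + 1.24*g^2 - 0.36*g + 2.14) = -2.16*g^5 - 7.99*g^4 + 1.86*g^3 + 3.31*g^2 - 3.36*g - 0.02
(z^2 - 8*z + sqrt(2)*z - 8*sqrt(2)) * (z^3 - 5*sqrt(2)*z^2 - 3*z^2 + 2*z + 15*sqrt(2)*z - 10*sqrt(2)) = z^5 - 11*z^4 - 4*sqrt(2)*z^4 + 16*z^3 + 44*sqrt(2)*z^3 - 104*sqrt(2)*z^2 + 94*z^2 - 260*z + 64*sqrt(2)*z + 160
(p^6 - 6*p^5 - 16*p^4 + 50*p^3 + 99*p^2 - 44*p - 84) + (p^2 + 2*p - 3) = p^6 - 6*p^5 - 16*p^4 + 50*p^3 + 100*p^2 - 42*p - 87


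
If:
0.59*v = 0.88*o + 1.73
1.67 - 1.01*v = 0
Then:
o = -0.86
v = 1.65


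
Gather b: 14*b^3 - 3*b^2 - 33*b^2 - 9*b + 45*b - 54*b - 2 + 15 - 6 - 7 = 14*b^3 - 36*b^2 - 18*b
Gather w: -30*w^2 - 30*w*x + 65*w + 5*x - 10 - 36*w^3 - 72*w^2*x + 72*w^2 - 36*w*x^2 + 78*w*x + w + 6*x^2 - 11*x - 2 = -36*w^3 + w^2*(42 - 72*x) + w*(-36*x^2 + 48*x + 66) + 6*x^2 - 6*x - 12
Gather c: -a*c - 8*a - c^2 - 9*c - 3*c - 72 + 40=-8*a - c^2 + c*(-a - 12) - 32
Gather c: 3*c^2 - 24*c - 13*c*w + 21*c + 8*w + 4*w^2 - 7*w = 3*c^2 + c*(-13*w - 3) + 4*w^2 + w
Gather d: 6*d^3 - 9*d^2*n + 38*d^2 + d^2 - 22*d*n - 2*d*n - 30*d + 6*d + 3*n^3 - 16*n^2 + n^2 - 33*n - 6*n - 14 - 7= 6*d^3 + d^2*(39 - 9*n) + d*(-24*n - 24) + 3*n^3 - 15*n^2 - 39*n - 21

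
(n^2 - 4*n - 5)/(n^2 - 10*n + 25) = (n + 1)/(n - 5)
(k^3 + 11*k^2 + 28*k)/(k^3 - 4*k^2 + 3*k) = (k^2 + 11*k + 28)/(k^2 - 4*k + 3)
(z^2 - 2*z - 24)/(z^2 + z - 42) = (z + 4)/(z + 7)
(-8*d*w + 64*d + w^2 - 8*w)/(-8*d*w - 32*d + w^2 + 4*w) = (w - 8)/(w + 4)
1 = 1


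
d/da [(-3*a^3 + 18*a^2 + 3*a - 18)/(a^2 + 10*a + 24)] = 3*(-a^4 - 20*a^3 - 13*a^2 + 300*a + 84)/(a^4 + 20*a^3 + 148*a^2 + 480*a + 576)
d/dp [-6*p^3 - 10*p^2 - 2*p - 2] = -18*p^2 - 20*p - 2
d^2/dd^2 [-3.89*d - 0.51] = 0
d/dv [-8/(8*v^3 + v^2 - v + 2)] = 8*(24*v^2 + 2*v - 1)/(8*v^3 + v^2 - v + 2)^2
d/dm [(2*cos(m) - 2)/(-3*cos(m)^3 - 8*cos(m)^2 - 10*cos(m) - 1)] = 32*(-6*cos(m)^3 + cos(m)^2 + 16*cos(m) + 11)*sin(m)/(-32*sin(m)^2 + 49*cos(m) + 3*cos(3*m) + 36)^2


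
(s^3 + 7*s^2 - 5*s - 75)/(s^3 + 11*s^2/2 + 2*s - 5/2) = 2*(s^2 + 2*s - 15)/(2*s^2 + s - 1)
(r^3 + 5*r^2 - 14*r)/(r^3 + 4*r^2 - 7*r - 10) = r*(r + 7)/(r^2 + 6*r + 5)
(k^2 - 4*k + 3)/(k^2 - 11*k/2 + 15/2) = 2*(k - 1)/(2*k - 5)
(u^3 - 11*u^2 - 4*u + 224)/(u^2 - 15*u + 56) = u + 4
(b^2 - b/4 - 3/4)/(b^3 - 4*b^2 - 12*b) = (-4*b^2 + b + 3)/(4*b*(-b^2 + 4*b + 12))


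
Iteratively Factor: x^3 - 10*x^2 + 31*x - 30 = (x - 5)*(x^2 - 5*x + 6) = (x - 5)*(x - 2)*(x - 3)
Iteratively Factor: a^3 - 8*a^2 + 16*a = (a - 4)*(a^2 - 4*a) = a*(a - 4)*(a - 4)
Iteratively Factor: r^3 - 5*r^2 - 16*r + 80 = (r - 5)*(r^2 - 16) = (r - 5)*(r - 4)*(r + 4)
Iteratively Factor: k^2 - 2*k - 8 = (k - 4)*(k + 2)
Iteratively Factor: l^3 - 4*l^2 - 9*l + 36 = (l + 3)*(l^2 - 7*l + 12) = (l - 4)*(l + 3)*(l - 3)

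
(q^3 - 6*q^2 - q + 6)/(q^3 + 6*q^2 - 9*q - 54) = (q^3 - 6*q^2 - q + 6)/(q^3 + 6*q^2 - 9*q - 54)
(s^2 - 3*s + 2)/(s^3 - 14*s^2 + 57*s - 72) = (s^2 - 3*s + 2)/(s^3 - 14*s^2 + 57*s - 72)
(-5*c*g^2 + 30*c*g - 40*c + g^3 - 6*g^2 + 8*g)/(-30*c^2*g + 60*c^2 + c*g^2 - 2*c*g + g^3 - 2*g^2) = (g - 4)/(6*c + g)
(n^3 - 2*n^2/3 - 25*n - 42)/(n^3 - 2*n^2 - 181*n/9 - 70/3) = 3*(n + 3)/(3*n + 5)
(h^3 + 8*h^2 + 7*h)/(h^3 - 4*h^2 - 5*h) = (h + 7)/(h - 5)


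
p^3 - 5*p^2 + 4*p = p*(p - 4)*(p - 1)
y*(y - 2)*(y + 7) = y^3 + 5*y^2 - 14*y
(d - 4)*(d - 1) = d^2 - 5*d + 4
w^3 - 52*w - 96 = (w - 8)*(w + 2)*(w + 6)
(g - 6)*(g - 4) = g^2 - 10*g + 24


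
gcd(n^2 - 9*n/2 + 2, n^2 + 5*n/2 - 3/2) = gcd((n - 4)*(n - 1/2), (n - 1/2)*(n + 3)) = n - 1/2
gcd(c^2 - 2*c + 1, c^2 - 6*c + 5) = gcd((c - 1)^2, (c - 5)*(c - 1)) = c - 1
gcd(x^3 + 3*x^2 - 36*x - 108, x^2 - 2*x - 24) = x - 6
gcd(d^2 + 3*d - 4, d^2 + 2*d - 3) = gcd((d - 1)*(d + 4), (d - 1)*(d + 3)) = d - 1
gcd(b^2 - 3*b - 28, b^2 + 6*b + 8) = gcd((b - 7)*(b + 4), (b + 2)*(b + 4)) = b + 4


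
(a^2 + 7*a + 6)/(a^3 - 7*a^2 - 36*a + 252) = (a + 1)/(a^2 - 13*a + 42)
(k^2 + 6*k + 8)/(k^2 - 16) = (k + 2)/(k - 4)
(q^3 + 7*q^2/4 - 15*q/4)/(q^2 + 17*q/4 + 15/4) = q*(4*q - 5)/(4*q + 5)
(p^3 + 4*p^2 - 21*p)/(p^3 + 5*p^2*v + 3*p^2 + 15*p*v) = (p^2 + 4*p - 21)/(p^2 + 5*p*v + 3*p + 15*v)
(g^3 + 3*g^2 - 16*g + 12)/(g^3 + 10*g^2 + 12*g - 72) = (g - 1)/(g + 6)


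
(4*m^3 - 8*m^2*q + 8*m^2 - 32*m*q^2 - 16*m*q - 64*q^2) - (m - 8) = 4*m^3 - 8*m^2*q + 8*m^2 - 32*m*q^2 - 16*m*q - m - 64*q^2 + 8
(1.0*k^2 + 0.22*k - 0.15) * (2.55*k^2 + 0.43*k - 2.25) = 2.55*k^4 + 0.991*k^3 - 2.5379*k^2 - 0.5595*k + 0.3375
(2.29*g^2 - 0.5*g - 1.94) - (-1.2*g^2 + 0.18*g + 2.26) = 3.49*g^2 - 0.68*g - 4.2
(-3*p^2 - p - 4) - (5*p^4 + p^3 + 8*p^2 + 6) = -5*p^4 - p^3 - 11*p^2 - p - 10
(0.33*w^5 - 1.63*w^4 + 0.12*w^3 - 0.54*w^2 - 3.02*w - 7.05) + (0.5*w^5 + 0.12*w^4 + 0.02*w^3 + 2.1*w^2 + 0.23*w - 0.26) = 0.83*w^5 - 1.51*w^4 + 0.14*w^3 + 1.56*w^2 - 2.79*w - 7.31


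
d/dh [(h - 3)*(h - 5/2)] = 2*h - 11/2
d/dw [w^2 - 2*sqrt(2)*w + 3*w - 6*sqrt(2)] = 2*w - 2*sqrt(2) + 3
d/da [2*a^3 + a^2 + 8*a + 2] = 6*a^2 + 2*a + 8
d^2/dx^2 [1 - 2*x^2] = -4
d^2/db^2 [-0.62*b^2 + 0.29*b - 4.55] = -1.24000000000000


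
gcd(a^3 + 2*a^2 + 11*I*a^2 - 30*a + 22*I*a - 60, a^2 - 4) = a + 2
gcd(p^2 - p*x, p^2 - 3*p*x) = p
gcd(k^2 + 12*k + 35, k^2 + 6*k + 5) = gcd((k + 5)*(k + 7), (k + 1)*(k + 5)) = k + 5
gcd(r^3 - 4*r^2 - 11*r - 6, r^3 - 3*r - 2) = r^2 + 2*r + 1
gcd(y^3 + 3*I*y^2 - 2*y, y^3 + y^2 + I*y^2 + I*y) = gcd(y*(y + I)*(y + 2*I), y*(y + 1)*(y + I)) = y^2 + I*y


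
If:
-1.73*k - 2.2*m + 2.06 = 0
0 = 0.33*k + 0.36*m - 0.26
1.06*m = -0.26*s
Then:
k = -1.64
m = 2.23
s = -9.09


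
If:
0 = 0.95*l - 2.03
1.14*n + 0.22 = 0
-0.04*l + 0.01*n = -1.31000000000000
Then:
No Solution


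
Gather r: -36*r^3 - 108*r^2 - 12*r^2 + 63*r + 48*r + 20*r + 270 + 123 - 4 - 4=-36*r^3 - 120*r^2 + 131*r + 385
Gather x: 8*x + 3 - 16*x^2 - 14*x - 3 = -16*x^2 - 6*x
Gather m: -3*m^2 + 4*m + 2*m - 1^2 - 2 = -3*m^2 + 6*m - 3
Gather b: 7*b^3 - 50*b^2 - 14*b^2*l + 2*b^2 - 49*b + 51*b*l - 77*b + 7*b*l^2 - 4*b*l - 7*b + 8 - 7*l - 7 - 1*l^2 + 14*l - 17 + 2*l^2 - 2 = 7*b^3 + b^2*(-14*l - 48) + b*(7*l^2 + 47*l - 133) + l^2 + 7*l - 18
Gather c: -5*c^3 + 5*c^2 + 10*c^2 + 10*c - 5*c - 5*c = -5*c^3 + 15*c^2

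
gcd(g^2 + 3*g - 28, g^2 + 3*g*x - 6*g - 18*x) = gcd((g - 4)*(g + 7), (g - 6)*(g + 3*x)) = 1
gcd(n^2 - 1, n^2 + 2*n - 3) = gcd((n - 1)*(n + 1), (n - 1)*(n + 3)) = n - 1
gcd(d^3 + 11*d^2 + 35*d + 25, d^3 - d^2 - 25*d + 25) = d + 5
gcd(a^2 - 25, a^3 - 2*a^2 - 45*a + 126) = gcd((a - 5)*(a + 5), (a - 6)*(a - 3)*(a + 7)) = 1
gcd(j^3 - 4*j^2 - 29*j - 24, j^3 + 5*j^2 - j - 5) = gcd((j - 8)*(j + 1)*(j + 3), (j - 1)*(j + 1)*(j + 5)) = j + 1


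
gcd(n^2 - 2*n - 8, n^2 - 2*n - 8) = n^2 - 2*n - 8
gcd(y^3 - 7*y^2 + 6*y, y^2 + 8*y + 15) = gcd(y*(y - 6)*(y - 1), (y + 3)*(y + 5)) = 1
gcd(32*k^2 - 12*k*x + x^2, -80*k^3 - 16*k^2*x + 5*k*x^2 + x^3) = -4*k + x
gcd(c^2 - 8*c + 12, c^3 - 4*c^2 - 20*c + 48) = c^2 - 8*c + 12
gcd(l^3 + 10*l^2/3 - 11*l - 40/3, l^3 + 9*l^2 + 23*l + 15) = l^2 + 6*l + 5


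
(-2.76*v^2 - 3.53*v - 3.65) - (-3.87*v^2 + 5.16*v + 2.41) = 1.11*v^2 - 8.69*v - 6.06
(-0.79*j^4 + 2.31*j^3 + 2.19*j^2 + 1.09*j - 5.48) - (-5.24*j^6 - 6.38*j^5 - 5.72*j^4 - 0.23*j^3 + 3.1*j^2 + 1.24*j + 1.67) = 5.24*j^6 + 6.38*j^5 + 4.93*j^4 + 2.54*j^3 - 0.91*j^2 - 0.15*j - 7.15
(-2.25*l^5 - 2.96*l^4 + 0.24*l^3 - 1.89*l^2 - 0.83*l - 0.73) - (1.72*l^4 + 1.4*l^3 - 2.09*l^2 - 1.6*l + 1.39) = -2.25*l^5 - 4.68*l^4 - 1.16*l^3 + 0.2*l^2 + 0.77*l - 2.12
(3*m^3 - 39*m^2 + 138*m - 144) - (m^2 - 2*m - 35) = 3*m^3 - 40*m^2 + 140*m - 109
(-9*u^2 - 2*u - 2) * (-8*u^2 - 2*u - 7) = 72*u^4 + 34*u^3 + 83*u^2 + 18*u + 14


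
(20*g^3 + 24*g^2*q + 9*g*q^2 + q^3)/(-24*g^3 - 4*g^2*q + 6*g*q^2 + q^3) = (10*g^2 + 7*g*q + q^2)/(-12*g^2 + 4*g*q + q^2)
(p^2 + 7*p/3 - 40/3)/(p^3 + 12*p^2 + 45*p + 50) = (p - 8/3)/(p^2 + 7*p + 10)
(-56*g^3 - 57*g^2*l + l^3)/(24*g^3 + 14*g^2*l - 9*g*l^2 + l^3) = (-56*g^2 - g*l + l^2)/(24*g^2 - 10*g*l + l^2)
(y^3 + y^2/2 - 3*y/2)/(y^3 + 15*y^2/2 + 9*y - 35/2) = y*(2*y + 3)/(2*y^2 + 17*y + 35)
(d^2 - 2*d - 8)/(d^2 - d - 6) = (d - 4)/(d - 3)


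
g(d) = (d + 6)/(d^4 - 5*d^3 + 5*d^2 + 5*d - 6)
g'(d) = (d + 6)*(-4*d^3 + 15*d^2 - 10*d - 5)/(d^4 - 5*d^3 + 5*d^2 + 5*d - 6)^2 + 1/(d^4 - 5*d^3 + 5*d^2 + 5*d - 6)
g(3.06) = 17.03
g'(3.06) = -310.53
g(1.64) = 9.24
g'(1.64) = 15.73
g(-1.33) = 0.42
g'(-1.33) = 1.77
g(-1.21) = 0.76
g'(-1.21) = 4.56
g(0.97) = -56.40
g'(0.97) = -1942.15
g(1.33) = 8.52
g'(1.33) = -10.49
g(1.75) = 12.02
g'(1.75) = 38.86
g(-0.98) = -10.69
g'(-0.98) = 520.62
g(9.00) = 0.00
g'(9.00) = 0.00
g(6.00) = 0.03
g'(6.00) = -0.02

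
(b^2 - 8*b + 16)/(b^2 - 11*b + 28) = (b - 4)/(b - 7)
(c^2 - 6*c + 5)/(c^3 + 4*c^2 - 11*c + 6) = (c - 5)/(c^2 + 5*c - 6)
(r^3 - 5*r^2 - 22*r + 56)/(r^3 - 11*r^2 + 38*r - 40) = (r^2 - 3*r - 28)/(r^2 - 9*r + 20)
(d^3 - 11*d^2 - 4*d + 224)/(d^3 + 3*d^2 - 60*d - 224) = (d - 7)/(d + 7)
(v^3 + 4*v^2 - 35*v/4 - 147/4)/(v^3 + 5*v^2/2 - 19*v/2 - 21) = (v + 7/2)/(v + 2)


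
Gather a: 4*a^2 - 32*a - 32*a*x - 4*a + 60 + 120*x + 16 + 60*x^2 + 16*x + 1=4*a^2 + a*(-32*x - 36) + 60*x^2 + 136*x + 77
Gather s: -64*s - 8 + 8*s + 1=-56*s - 7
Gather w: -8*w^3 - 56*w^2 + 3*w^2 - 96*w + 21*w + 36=-8*w^3 - 53*w^2 - 75*w + 36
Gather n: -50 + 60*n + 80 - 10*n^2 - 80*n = -10*n^2 - 20*n + 30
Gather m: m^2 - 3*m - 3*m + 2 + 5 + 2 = m^2 - 6*m + 9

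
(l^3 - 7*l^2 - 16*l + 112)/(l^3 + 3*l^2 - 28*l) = (l^2 - 3*l - 28)/(l*(l + 7))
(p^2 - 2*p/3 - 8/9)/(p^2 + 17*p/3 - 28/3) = (p + 2/3)/(p + 7)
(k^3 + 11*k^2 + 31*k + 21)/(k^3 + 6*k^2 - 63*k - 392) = (k^2 + 4*k + 3)/(k^2 - k - 56)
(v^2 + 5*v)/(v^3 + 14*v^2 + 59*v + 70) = v/(v^2 + 9*v + 14)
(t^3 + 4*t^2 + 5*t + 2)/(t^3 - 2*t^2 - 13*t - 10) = (t + 1)/(t - 5)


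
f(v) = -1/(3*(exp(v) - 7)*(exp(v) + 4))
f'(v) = exp(v)/(3*(exp(v) - 7)*(exp(v) + 4)^2) + exp(v)/(3*(exp(v) - 7)^2*(exp(v) + 4)) = (2*exp(v) - 3)*exp(v)/(3*(exp(v) - 7)^2*(exp(v) + 4)^2)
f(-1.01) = 0.01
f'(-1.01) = -0.00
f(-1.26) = 0.01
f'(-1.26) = -0.00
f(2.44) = -0.00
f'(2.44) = 0.02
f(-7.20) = 0.01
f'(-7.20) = -0.00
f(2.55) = -0.00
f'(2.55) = 0.01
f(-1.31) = 0.01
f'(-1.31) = -0.00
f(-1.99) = 0.01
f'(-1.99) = -0.00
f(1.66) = 0.02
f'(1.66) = 0.05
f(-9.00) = 0.01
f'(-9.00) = 0.00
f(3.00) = 0.00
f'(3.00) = 0.00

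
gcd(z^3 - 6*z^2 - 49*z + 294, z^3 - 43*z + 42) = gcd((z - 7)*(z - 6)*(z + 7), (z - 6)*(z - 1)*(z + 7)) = z^2 + z - 42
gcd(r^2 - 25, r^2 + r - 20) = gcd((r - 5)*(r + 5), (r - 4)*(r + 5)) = r + 5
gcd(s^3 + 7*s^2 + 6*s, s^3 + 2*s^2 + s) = s^2 + s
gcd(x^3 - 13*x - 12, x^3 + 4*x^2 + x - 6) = x + 3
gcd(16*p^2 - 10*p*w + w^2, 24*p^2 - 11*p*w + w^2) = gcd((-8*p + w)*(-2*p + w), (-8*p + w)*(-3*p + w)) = 8*p - w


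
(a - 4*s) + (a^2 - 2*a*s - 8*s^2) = a^2 - 2*a*s + a - 8*s^2 - 4*s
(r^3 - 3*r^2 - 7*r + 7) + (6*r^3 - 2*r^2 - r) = 7*r^3 - 5*r^2 - 8*r + 7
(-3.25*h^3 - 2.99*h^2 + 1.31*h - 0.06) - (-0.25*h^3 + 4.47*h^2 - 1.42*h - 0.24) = -3.0*h^3 - 7.46*h^2 + 2.73*h + 0.18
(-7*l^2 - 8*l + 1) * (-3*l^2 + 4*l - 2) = 21*l^4 - 4*l^3 - 21*l^2 + 20*l - 2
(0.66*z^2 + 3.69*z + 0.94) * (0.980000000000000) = 0.6468*z^2 + 3.6162*z + 0.9212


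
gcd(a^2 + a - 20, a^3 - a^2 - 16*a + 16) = a - 4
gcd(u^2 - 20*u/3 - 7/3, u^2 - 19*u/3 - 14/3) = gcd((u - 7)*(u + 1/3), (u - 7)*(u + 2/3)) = u - 7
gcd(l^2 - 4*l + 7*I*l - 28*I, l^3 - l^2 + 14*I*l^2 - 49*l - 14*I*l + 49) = l + 7*I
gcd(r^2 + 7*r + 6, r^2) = 1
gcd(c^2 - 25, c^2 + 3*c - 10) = c + 5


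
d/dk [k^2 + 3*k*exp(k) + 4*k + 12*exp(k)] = 3*k*exp(k) + 2*k + 15*exp(k) + 4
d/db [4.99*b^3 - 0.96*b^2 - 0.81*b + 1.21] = 14.97*b^2 - 1.92*b - 0.81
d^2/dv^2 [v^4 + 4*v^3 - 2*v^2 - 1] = 12*v^2 + 24*v - 4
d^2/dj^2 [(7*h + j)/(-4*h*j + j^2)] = 2*(3*j*(-h - j)*(4*h - j) - 4*(2*h - j)^2*(7*h + j))/(j^3*(4*h - j)^3)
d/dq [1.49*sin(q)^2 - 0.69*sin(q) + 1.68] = (2.98*sin(q) - 0.69)*cos(q)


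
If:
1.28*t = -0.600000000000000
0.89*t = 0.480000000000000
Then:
No Solution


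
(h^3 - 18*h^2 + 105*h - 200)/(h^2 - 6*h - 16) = (h^2 - 10*h + 25)/(h + 2)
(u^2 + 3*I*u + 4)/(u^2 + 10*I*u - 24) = (u - I)/(u + 6*I)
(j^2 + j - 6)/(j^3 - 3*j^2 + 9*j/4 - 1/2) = 4*(j + 3)/(4*j^2 - 4*j + 1)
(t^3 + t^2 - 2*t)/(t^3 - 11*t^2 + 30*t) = (t^2 + t - 2)/(t^2 - 11*t + 30)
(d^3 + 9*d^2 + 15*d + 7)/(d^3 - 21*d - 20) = (d^2 + 8*d + 7)/(d^2 - d - 20)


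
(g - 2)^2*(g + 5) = g^3 + g^2 - 16*g + 20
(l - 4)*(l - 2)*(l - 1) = l^3 - 7*l^2 + 14*l - 8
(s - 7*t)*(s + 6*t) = s^2 - s*t - 42*t^2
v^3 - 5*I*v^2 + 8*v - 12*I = (v - 6*I)*(v - I)*(v + 2*I)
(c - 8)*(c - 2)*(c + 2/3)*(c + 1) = c^4 - 25*c^3/3 + 20*c + 32/3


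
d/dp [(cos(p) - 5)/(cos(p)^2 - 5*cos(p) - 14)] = (cos(p)^2 - 10*cos(p) + 39)*sin(p)/(sin(p)^2 + 5*cos(p) + 13)^2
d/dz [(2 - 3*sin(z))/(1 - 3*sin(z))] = 3*cos(z)/(3*sin(z) - 1)^2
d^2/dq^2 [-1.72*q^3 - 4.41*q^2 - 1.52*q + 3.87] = -10.32*q - 8.82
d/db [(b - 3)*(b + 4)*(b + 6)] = 3*b^2 + 14*b - 6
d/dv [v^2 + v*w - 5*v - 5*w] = 2*v + w - 5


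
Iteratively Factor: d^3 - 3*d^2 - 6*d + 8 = (d - 1)*(d^2 - 2*d - 8) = (d - 1)*(d + 2)*(d - 4)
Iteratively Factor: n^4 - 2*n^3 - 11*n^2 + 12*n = (n - 4)*(n^3 + 2*n^2 - 3*n) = (n - 4)*(n + 3)*(n^2 - n) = n*(n - 4)*(n + 3)*(n - 1)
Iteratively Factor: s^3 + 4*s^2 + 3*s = (s)*(s^2 + 4*s + 3) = s*(s + 3)*(s + 1)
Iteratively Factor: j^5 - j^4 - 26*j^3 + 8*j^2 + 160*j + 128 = (j + 1)*(j^4 - 2*j^3 - 24*j^2 + 32*j + 128) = (j - 4)*(j + 1)*(j^3 + 2*j^2 - 16*j - 32) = (j - 4)*(j + 1)*(j + 4)*(j^2 - 2*j - 8) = (j - 4)^2*(j + 1)*(j + 4)*(j + 2)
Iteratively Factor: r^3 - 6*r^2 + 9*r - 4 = (r - 4)*(r^2 - 2*r + 1) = (r - 4)*(r - 1)*(r - 1)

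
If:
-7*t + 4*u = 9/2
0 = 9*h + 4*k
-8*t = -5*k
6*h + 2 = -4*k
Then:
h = 2/3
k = -3/2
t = -15/16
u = -33/64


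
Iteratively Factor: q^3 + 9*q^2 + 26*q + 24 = (q + 2)*(q^2 + 7*q + 12) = (q + 2)*(q + 3)*(q + 4)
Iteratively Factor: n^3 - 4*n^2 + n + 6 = (n - 3)*(n^2 - n - 2) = (n - 3)*(n + 1)*(n - 2)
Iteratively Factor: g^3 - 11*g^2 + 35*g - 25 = (g - 5)*(g^2 - 6*g + 5) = (g - 5)*(g - 1)*(g - 5)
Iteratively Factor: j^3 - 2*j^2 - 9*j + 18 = (j - 3)*(j^2 + j - 6) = (j - 3)*(j + 3)*(j - 2)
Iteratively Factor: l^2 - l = (l - 1)*(l)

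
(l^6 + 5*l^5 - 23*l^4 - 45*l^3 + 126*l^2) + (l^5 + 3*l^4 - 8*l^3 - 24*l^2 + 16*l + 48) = l^6 + 6*l^5 - 20*l^4 - 53*l^3 + 102*l^2 + 16*l + 48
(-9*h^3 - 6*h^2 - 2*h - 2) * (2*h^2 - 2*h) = -18*h^5 + 6*h^4 + 8*h^3 + 4*h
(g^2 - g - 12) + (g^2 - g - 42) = 2*g^2 - 2*g - 54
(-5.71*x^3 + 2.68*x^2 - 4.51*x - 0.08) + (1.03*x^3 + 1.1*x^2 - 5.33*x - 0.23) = -4.68*x^3 + 3.78*x^2 - 9.84*x - 0.31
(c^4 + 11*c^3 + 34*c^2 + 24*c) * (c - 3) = c^5 + 8*c^4 + c^3 - 78*c^2 - 72*c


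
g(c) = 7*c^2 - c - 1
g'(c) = 14*c - 1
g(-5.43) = 210.82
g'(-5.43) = -77.02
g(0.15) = -0.99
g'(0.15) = 1.10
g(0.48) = 0.13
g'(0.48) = 5.72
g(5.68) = 219.16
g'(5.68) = 78.52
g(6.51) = 289.15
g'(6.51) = 90.14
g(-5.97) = 254.46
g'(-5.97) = -84.58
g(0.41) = -0.23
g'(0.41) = 4.74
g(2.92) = 55.76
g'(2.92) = 39.88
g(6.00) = 245.00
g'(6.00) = 83.00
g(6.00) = 245.00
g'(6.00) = 83.00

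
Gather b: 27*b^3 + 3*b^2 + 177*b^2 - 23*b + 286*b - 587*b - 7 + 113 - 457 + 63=27*b^3 + 180*b^2 - 324*b - 288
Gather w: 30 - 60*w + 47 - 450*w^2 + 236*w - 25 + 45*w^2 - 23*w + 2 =-405*w^2 + 153*w + 54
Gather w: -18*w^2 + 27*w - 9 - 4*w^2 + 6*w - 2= -22*w^2 + 33*w - 11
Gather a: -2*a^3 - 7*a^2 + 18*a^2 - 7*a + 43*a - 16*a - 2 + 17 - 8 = -2*a^3 + 11*a^2 + 20*a + 7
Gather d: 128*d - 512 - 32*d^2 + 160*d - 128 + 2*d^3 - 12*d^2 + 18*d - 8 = 2*d^3 - 44*d^2 + 306*d - 648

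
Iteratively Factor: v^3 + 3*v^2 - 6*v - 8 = (v - 2)*(v^2 + 5*v + 4) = (v - 2)*(v + 1)*(v + 4)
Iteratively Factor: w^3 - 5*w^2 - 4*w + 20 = (w - 2)*(w^2 - 3*w - 10) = (w - 5)*(w - 2)*(w + 2)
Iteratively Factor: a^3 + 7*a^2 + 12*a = (a + 3)*(a^2 + 4*a) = (a + 3)*(a + 4)*(a)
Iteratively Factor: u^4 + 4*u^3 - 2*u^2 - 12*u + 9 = (u - 1)*(u^3 + 5*u^2 + 3*u - 9) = (u - 1)^2*(u^2 + 6*u + 9) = (u - 1)^2*(u + 3)*(u + 3)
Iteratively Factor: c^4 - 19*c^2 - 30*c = (c + 2)*(c^3 - 2*c^2 - 15*c) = (c - 5)*(c + 2)*(c^2 + 3*c) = (c - 5)*(c + 2)*(c + 3)*(c)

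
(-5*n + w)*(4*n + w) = -20*n^2 - n*w + w^2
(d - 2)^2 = d^2 - 4*d + 4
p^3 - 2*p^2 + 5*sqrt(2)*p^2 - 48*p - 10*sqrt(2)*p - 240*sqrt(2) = (p - 8)*(p + 6)*(p + 5*sqrt(2))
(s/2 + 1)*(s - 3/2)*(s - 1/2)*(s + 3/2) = s^4/2 + 3*s^3/4 - 13*s^2/8 - 27*s/16 + 9/8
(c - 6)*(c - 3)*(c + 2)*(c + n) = c^4 + c^3*n - 7*c^3 - 7*c^2*n + 36*c + 36*n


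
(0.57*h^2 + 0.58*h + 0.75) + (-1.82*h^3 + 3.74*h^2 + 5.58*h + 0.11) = -1.82*h^3 + 4.31*h^2 + 6.16*h + 0.86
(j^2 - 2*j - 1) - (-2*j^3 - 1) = 2*j^3 + j^2 - 2*j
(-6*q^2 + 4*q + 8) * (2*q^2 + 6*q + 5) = -12*q^4 - 28*q^3 + 10*q^2 + 68*q + 40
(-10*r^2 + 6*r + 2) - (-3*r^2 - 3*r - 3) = -7*r^2 + 9*r + 5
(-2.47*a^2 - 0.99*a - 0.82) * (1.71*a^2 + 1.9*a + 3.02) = -4.2237*a^4 - 6.3859*a^3 - 10.7426*a^2 - 4.5478*a - 2.4764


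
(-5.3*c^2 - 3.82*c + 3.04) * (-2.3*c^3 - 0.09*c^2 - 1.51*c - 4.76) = 12.19*c^5 + 9.263*c^4 + 1.3548*c^3 + 30.7226*c^2 + 13.5928*c - 14.4704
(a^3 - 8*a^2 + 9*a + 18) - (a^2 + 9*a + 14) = a^3 - 9*a^2 + 4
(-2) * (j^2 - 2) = 4 - 2*j^2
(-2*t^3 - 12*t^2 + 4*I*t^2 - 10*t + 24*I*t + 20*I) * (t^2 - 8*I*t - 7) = -2*t^5 - 12*t^4 + 20*I*t^4 + 36*t^3 + 120*I*t^3 + 276*t^2 + 72*I*t^2 + 230*t - 168*I*t - 140*I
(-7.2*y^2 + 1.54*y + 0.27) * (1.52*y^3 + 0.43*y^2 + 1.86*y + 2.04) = -10.944*y^5 - 0.7552*y^4 - 12.3194*y^3 - 11.7075*y^2 + 3.6438*y + 0.5508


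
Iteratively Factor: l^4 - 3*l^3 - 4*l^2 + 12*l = (l - 2)*(l^3 - l^2 - 6*l) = l*(l - 2)*(l^2 - l - 6) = l*(l - 3)*(l - 2)*(l + 2)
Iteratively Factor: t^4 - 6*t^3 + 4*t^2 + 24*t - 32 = (t - 2)*(t^3 - 4*t^2 - 4*t + 16) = (t - 2)*(t + 2)*(t^2 - 6*t + 8) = (t - 4)*(t - 2)*(t + 2)*(t - 2)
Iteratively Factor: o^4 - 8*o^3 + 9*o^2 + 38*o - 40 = (o - 5)*(o^3 - 3*o^2 - 6*o + 8) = (o - 5)*(o + 2)*(o^2 - 5*o + 4) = (o - 5)*(o - 4)*(o + 2)*(o - 1)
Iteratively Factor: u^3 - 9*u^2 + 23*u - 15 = (u - 5)*(u^2 - 4*u + 3) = (u - 5)*(u - 3)*(u - 1)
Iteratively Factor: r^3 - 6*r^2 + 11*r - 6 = (r - 2)*(r^2 - 4*r + 3) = (r - 3)*(r - 2)*(r - 1)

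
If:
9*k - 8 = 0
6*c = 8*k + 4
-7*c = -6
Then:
No Solution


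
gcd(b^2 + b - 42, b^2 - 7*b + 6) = b - 6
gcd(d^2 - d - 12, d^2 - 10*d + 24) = d - 4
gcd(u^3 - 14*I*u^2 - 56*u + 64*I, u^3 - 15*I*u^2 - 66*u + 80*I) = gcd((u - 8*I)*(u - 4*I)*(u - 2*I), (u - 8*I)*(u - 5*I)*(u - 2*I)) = u^2 - 10*I*u - 16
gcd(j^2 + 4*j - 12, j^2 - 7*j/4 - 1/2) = j - 2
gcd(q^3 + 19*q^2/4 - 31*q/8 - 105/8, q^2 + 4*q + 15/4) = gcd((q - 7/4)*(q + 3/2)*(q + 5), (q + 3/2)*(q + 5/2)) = q + 3/2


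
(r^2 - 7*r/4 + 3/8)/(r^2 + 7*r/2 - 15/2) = (r - 1/4)/(r + 5)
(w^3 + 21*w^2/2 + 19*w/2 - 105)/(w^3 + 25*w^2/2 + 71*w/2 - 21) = (2*w - 5)/(2*w - 1)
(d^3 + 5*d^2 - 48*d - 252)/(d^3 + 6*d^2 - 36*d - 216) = (d - 7)/(d - 6)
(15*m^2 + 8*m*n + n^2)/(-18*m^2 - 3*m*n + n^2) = (-5*m - n)/(6*m - n)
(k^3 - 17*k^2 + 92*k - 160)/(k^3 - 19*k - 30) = (k^2 - 12*k + 32)/(k^2 + 5*k + 6)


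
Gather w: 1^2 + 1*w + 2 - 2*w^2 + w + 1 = -2*w^2 + 2*w + 4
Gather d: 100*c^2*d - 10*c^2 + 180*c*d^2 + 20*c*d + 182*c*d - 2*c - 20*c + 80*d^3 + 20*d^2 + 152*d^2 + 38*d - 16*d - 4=-10*c^2 - 22*c + 80*d^3 + d^2*(180*c + 172) + d*(100*c^2 + 202*c + 22) - 4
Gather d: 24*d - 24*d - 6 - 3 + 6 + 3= 0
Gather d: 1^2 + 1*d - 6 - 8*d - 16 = -7*d - 21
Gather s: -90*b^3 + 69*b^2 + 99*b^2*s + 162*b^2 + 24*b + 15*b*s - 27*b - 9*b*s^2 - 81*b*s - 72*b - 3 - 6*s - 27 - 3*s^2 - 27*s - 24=-90*b^3 + 231*b^2 - 75*b + s^2*(-9*b - 3) + s*(99*b^2 - 66*b - 33) - 54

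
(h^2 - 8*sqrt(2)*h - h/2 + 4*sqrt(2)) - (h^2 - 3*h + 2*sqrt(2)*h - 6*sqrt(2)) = -10*sqrt(2)*h + 5*h/2 + 10*sqrt(2)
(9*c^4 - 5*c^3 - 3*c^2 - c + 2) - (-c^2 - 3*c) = 9*c^4 - 5*c^3 - 2*c^2 + 2*c + 2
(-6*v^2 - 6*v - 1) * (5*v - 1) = -30*v^3 - 24*v^2 + v + 1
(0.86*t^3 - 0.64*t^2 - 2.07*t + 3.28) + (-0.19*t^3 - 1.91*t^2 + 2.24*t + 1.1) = 0.67*t^3 - 2.55*t^2 + 0.17*t + 4.38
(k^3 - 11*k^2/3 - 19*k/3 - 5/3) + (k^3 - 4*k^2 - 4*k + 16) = 2*k^3 - 23*k^2/3 - 31*k/3 + 43/3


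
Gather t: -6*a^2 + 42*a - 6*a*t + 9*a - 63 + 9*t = -6*a^2 + 51*a + t*(9 - 6*a) - 63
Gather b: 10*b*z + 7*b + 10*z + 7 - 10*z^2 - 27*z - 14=b*(10*z + 7) - 10*z^2 - 17*z - 7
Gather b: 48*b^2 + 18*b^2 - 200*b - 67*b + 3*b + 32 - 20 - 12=66*b^2 - 264*b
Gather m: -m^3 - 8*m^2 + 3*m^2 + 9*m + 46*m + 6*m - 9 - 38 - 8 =-m^3 - 5*m^2 + 61*m - 55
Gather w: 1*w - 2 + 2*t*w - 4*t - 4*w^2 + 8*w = -4*t - 4*w^2 + w*(2*t + 9) - 2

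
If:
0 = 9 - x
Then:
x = 9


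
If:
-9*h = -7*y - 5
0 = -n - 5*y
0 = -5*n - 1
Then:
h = 44/75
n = -1/5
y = 1/25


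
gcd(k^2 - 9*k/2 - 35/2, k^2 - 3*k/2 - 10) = k + 5/2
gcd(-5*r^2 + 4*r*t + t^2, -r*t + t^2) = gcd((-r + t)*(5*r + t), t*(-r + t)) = r - t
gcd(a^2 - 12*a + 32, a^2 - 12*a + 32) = a^2 - 12*a + 32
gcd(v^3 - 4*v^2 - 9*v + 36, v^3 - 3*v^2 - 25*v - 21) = v + 3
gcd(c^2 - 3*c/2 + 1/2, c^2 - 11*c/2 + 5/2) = c - 1/2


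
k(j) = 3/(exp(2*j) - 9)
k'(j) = -6*exp(2*j)/(exp(2*j) - 9)^2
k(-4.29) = -0.33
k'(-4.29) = -0.00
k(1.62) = 0.18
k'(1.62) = -0.56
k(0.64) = -0.56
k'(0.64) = -0.74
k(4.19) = 0.00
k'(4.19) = -0.00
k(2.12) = 0.05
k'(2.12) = -0.11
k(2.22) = 0.04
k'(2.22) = -0.09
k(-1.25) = -0.34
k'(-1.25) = -0.01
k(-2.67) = -0.33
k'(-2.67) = -0.00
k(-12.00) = -0.33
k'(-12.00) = 0.00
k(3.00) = 0.01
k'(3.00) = -0.02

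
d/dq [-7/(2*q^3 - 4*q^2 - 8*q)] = 7*(3*q^2 - 4*q - 4)/(2*q^2*(-q^2 + 2*q + 4)^2)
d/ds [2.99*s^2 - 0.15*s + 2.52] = 5.98*s - 0.15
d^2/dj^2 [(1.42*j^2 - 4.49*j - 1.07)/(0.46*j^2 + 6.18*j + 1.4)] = (-9.97372*j^3 - 6.84535200000001*j^2 - 0.90141600000004*j + 2.90778400000001)/(0.097336*j^6 + 3.923064*j^5 + 53.594232*j^4 + 259.908552*j^3 + 163.11288*j^2 + 36.3384*j + 2.744)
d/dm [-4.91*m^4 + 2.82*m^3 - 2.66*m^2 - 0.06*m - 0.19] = -19.64*m^3 + 8.46*m^2 - 5.32*m - 0.06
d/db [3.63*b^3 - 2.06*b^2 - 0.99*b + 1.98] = 10.89*b^2 - 4.12*b - 0.99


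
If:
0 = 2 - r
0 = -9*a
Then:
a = 0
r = 2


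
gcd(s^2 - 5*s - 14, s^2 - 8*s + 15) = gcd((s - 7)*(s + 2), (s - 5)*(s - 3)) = 1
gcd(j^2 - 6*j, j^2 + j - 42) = j - 6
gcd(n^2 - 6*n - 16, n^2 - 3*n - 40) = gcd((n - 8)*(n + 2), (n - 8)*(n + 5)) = n - 8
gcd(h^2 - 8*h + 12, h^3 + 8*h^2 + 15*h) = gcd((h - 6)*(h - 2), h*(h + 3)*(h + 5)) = 1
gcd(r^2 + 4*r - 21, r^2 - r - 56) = r + 7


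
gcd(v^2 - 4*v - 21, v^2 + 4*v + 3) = v + 3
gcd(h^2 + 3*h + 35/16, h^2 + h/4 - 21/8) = h + 7/4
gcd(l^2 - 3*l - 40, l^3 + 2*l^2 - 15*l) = l + 5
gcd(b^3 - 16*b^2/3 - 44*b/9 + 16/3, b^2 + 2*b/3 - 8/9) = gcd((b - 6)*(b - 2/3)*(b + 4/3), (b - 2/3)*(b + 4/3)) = b^2 + 2*b/3 - 8/9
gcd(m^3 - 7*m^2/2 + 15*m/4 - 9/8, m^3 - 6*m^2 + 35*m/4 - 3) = m^2 - 2*m + 3/4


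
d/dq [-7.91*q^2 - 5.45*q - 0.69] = -15.82*q - 5.45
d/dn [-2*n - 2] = -2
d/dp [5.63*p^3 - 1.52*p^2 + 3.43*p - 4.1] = 16.89*p^2 - 3.04*p + 3.43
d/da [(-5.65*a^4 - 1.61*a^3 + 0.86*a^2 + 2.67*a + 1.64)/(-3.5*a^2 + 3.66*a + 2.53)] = (39.55*a^5 - 56.402*a^4 - 68.9632*a^3 + 0.2727*a^2 + 15.8316*a + 0.7527)/(12.25*a^4 - 25.62*a^3 - 4.3144*a^2 + 18.5196*a + 6.4009)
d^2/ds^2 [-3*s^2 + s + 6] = -6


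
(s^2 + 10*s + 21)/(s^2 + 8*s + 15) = (s + 7)/(s + 5)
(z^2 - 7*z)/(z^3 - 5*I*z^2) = (z - 7)/(z*(z - 5*I))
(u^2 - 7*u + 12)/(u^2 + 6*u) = (u^2 - 7*u + 12)/(u*(u + 6))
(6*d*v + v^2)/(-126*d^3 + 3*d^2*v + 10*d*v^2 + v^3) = v/(-21*d^2 + 4*d*v + v^2)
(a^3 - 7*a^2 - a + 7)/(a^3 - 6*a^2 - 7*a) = (a - 1)/a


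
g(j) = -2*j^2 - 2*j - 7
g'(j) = -4*j - 2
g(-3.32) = -22.40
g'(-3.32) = 11.28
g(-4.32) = -35.68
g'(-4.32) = 15.28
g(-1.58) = -8.83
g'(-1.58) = 4.32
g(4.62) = -58.93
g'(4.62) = -20.48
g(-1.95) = -10.70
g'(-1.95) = 5.80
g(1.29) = -12.91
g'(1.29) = -7.16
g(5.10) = -69.22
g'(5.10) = -22.40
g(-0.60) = -6.52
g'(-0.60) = 0.40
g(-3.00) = -19.00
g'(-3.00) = 10.00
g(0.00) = -7.00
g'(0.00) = -2.00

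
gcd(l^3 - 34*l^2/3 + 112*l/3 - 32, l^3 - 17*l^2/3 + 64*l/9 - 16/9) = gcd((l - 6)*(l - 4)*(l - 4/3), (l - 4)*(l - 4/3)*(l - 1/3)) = l^2 - 16*l/3 + 16/3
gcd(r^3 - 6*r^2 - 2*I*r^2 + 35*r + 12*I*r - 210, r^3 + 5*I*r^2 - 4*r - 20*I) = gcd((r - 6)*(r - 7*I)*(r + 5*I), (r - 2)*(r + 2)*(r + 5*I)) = r + 5*I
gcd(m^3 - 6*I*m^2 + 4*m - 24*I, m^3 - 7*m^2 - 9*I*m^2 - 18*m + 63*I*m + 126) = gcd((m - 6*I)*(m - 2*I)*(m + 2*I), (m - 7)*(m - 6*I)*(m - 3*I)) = m - 6*I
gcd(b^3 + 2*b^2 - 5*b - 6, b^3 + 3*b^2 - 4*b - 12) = b^2 + b - 6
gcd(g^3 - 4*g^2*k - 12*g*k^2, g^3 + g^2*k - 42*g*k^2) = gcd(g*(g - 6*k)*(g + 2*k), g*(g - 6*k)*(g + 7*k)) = g^2 - 6*g*k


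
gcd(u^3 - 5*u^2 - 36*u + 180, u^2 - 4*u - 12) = u - 6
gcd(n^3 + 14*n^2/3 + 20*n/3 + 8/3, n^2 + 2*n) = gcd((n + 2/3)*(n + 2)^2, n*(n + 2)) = n + 2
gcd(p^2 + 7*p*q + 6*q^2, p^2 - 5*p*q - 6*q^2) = p + q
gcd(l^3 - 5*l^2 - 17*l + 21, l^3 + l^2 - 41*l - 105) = l^2 - 4*l - 21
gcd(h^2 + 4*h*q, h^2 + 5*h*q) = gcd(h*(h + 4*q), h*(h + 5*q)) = h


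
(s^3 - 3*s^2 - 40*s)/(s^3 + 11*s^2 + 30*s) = (s - 8)/(s + 6)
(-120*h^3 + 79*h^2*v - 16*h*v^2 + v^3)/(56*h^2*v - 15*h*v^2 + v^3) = (15*h^2 - 8*h*v + v^2)/(v*(-7*h + v))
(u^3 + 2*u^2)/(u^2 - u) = u*(u + 2)/(u - 1)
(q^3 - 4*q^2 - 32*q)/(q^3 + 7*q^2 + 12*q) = (q - 8)/(q + 3)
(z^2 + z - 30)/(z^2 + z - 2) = (z^2 + z - 30)/(z^2 + z - 2)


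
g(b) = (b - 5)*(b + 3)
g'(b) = 2*b - 2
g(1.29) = -15.92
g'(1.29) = 0.58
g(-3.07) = 0.56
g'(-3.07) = -8.14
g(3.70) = -8.71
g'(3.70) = 5.40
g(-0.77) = -12.87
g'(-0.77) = -3.54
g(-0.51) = -13.72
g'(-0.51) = -3.02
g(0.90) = -15.99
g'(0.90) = -0.20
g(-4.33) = 12.41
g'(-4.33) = -10.66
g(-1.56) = -9.45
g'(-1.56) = -5.12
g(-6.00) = 33.00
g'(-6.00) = -14.00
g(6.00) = 9.00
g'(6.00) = 10.00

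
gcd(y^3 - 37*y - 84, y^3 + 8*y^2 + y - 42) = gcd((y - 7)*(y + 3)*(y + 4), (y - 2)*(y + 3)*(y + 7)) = y + 3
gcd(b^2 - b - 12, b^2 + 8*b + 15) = b + 3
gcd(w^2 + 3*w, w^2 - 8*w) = w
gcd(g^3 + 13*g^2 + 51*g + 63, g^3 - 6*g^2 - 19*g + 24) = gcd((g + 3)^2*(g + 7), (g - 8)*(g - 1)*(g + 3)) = g + 3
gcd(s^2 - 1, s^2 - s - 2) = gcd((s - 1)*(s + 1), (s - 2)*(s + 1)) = s + 1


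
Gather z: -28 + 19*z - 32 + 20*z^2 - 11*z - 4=20*z^2 + 8*z - 64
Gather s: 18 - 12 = 6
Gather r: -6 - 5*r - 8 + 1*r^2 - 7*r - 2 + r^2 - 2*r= 2*r^2 - 14*r - 16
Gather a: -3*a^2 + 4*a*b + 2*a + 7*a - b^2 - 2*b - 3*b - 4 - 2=-3*a^2 + a*(4*b + 9) - b^2 - 5*b - 6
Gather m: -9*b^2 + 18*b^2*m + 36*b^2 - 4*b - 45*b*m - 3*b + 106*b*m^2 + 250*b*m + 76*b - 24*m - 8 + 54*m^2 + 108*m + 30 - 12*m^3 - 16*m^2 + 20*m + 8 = 27*b^2 + 69*b - 12*m^3 + m^2*(106*b + 38) + m*(18*b^2 + 205*b + 104) + 30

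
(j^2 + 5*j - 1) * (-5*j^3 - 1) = -5*j^5 - 25*j^4 + 5*j^3 - j^2 - 5*j + 1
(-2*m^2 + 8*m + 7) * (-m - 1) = 2*m^3 - 6*m^2 - 15*m - 7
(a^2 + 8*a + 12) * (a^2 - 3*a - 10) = a^4 + 5*a^3 - 22*a^2 - 116*a - 120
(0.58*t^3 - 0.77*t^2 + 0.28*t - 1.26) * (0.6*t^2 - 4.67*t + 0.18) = 0.348*t^5 - 3.1706*t^4 + 3.8683*t^3 - 2.2022*t^2 + 5.9346*t - 0.2268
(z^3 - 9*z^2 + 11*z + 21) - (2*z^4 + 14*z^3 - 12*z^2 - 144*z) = -2*z^4 - 13*z^3 + 3*z^2 + 155*z + 21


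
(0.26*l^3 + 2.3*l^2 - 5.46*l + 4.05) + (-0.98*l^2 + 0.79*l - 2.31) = 0.26*l^3 + 1.32*l^2 - 4.67*l + 1.74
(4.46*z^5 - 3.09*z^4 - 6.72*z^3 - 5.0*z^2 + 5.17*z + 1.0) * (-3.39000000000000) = -15.1194*z^5 + 10.4751*z^4 + 22.7808*z^3 + 16.95*z^2 - 17.5263*z - 3.39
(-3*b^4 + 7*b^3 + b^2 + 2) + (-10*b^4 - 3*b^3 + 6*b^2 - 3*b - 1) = -13*b^4 + 4*b^3 + 7*b^2 - 3*b + 1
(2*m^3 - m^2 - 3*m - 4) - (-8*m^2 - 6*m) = 2*m^3 + 7*m^2 + 3*m - 4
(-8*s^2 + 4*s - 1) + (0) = -8*s^2 + 4*s - 1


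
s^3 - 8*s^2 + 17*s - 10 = (s - 5)*(s - 2)*(s - 1)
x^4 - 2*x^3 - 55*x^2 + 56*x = x*(x - 8)*(x - 1)*(x + 7)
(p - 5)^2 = p^2 - 10*p + 25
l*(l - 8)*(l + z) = l^3 + l^2*z - 8*l^2 - 8*l*z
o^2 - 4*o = o*(o - 4)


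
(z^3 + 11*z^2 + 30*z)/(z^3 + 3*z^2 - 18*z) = (z + 5)/(z - 3)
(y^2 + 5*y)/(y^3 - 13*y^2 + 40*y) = (y + 5)/(y^2 - 13*y + 40)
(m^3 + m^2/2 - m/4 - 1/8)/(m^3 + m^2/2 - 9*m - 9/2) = (m^2 - 1/4)/(m^2 - 9)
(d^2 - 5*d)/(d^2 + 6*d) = (d - 5)/(d + 6)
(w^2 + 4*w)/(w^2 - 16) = w/(w - 4)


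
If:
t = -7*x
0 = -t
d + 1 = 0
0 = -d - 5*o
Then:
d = -1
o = 1/5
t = 0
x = 0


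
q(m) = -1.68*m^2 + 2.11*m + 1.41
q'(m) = 2.11 - 3.36*m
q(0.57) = 2.07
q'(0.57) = 0.19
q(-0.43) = 0.19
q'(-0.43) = 3.55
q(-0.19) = 0.95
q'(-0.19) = 2.75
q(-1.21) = -3.60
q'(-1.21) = 6.18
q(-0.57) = -0.34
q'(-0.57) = 4.03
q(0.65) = 2.07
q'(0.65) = -0.07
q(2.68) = -5.00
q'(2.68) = -6.89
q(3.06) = -7.86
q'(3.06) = -8.17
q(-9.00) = -153.66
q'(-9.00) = 32.35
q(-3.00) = -20.04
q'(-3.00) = 12.19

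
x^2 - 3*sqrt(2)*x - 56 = (x - 7*sqrt(2))*(x + 4*sqrt(2))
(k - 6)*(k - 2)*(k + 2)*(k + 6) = k^4 - 40*k^2 + 144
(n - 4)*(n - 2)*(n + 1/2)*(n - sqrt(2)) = n^4 - 11*n^3/2 - sqrt(2)*n^3 + 5*n^2 + 11*sqrt(2)*n^2/2 - 5*sqrt(2)*n + 4*n - 4*sqrt(2)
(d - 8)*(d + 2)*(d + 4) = d^3 - 2*d^2 - 40*d - 64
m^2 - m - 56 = (m - 8)*(m + 7)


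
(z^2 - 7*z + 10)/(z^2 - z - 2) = (z - 5)/(z + 1)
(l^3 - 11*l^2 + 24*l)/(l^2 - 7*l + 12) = l*(l - 8)/(l - 4)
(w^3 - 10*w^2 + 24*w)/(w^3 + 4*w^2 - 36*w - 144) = w*(w - 4)/(w^2 + 10*w + 24)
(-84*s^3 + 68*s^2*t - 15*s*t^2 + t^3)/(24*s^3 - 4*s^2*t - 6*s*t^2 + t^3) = (-7*s + t)/(2*s + t)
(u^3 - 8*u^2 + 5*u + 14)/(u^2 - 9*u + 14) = u + 1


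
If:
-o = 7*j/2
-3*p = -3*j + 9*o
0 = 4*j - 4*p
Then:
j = 0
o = 0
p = 0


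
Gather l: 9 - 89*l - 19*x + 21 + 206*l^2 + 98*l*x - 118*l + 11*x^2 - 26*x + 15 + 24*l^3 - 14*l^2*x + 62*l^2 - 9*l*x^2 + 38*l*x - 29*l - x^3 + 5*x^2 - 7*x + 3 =24*l^3 + l^2*(268 - 14*x) + l*(-9*x^2 + 136*x - 236) - x^3 + 16*x^2 - 52*x + 48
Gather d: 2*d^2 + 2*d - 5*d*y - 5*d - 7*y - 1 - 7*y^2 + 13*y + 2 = 2*d^2 + d*(-5*y - 3) - 7*y^2 + 6*y + 1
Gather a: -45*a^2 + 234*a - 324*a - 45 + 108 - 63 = -45*a^2 - 90*a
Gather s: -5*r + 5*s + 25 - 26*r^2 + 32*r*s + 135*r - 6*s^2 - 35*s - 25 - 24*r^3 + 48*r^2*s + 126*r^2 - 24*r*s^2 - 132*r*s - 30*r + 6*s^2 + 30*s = -24*r^3 + 100*r^2 - 24*r*s^2 + 100*r + s*(48*r^2 - 100*r)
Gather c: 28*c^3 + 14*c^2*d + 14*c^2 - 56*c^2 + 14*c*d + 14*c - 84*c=28*c^3 + c^2*(14*d - 42) + c*(14*d - 70)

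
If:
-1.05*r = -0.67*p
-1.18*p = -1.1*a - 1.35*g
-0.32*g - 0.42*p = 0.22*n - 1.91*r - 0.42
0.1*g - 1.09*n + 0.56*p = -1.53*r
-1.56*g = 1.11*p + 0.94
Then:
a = -0.92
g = 0.01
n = -1.20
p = -0.86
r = -0.55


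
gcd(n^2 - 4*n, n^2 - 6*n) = n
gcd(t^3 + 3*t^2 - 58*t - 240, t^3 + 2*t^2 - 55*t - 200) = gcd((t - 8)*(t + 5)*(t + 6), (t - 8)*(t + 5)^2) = t^2 - 3*t - 40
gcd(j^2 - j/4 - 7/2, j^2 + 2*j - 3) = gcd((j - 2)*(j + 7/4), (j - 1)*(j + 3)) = 1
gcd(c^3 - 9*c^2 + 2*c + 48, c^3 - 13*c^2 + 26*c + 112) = c^2 - 6*c - 16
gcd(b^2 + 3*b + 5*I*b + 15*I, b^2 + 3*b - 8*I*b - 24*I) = b + 3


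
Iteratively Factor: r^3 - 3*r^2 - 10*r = (r)*(r^2 - 3*r - 10) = r*(r + 2)*(r - 5)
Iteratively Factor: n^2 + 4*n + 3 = (n + 1)*(n + 3)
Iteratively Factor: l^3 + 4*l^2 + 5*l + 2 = (l + 1)*(l^2 + 3*l + 2) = (l + 1)*(l + 2)*(l + 1)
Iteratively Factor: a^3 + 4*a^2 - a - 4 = (a + 1)*(a^2 + 3*a - 4) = (a + 1)*(a + 4)*(a - 1)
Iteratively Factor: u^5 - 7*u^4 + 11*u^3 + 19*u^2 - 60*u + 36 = (u - 2)*(u^4 - 5*u^3 + u^2 + 21*u - 18) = (u - 3)*(u - 2)*(u^3 - 2*u^2 - 5*u + 6) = (u - 3)*(u - 2)*(u + 2)*(u^2 - 4*u + 3) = (u - 3)*(u - 2)*(u - 1)*(u + 2)*(u - 3)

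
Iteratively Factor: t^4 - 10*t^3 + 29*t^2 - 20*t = (t - 5)*(t^3 - 5*t^2 + 4*t) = (t - 5)*(t - 1)*(t^2 - 4*t) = (t - 5)*(t - 4)*(t - 1)*(t)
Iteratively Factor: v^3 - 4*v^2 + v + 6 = (v - 3)*(v^2 - v - 2) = (v - 3)*(v - 2)*(v + 1)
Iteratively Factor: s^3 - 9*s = (s + 3)*(s^2 - 3*s) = (s - 3)*(s + 3)*(s)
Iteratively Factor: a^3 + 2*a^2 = (a + 2)*(a^2) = a*(a + 2)*(a)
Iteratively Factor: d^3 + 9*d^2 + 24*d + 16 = (d + 4)*(d^2 + 5*d + 4) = (d + 4)^2*(d + 1)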